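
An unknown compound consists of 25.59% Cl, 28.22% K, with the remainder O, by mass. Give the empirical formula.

Assume 100 g: 25.59 g Cl, 28.22 g K, 46.19 g O.
n(Cl) = 25.59/35.45 = 0.7219, n(K) = 28.22/39.10 = 0.7217, n(O) = 46.19/16.00 = 2.887
Ratios (÷ 0.7217): Cl 1.000, K 1.000, O 4.000
→ ClKO4

ClKO4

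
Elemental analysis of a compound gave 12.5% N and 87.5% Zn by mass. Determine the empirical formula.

Assume 100 g: 12.5 g N, 87.5 g Zn.
Moles — N: 12.5 / 14.01 = 0.8922 mol; Zn: 87.5 / 65.38 = 1.338 mol
Smallest is N at 0.8922 mol; normalising gives N 1.000, Zn 1.500
×2: N 2.00, Zn 3.00 → N2Zn3

N2Zn3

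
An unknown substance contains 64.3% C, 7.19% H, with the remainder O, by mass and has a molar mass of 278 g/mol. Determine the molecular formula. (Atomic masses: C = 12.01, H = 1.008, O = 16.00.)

C15H20O5

Assume 100 g: 64.3 g C, 7.19 g H, 28.51 g O.
C: 64.3 g ÷ 12.01 g/mol = 5.354 mol
H: 7.19 g ÷ 1.008 g/mol = 7.133 mol
O: 28.51 g ÷ 16.00 g/mol = 1.782 mol
Smallest is O at 1.782 mol; normalising gives C 3.005, H 4.003, O 1.000
≈ 3:4:1 → C3H4O
Empirical-formula mass = 56.06 g/mol
n = 278 / 56.06 = 4.96 ≈ 5
Molecular formula = (C3H4O)×5 = C15H20O5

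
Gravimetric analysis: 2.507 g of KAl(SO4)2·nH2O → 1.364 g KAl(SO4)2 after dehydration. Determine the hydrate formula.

KAl(SO4)2·12H2O

Mass of water lost = 2.507 − 1.364 = 1.143 g → 1.143 / 18.02 = 0.06343 mol H2O
Molar mass of KAl(SO4)2 = 258.22 g/mol → mol KAl(SO4)2 = 1.364 / 258.22 = 0.005282
n = 0.06343 / 0.005282 = 12.01 ≈ 12 → KAl(SO4)2·12H2O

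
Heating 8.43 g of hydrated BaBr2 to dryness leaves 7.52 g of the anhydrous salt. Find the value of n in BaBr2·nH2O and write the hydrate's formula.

Mass of water lost = 8.43 − 7.52 = 0.91 g → 0.91 / 18.02 = 0.0505 mol H2O
Molar mass of BaBr2 = 297.13 g/mol → mol BaBr2 = 7.52 / 297.13 = 0.02531
n = 0.0505 / 0.02531 = 2.00 ≈ 2 → BaBr2·2H2O

BaBr2·2H2O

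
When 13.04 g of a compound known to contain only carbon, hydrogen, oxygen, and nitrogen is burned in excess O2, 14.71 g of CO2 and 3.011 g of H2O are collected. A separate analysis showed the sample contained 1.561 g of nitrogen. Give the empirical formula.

mol C = 14.71 / 44.01 = 0.3342; mass C = 0.3342 × 12.01 = 4.014 g
mol H = 2 × (3.011 / 18.02) = 0.3342; mass H = 0.3342 × 1.008 = 0.3369 g
mol N = 1.561 / 14.01 = 0.1114
mass O = 13.04 − (5.912) = 7.128 g → mol O = 0.4455
Ratios (÷ 0.1114): C 3.000, H 2.999, N 1.000, O 3.998
→ C3H3NO4

C3H3NO4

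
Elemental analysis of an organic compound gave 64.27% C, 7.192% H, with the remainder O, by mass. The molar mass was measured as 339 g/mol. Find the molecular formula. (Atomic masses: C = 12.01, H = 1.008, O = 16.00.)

Assume 100 g: 64.27 g C, 7.192 g H, 28.538 g O.
C: 64.27 g ÷ 12.01 g/mol = 5.351 mol
H: 7.192 g ÷ 1.008 g/mol = 7.135 mol
O: 28.538 g ÷ 16.00 g/mol = 1.784 mol
Smallest is O at 1.784 mol; normalising gives C 3.000, H 4.000, O 1.000
→ C3H4O
Empirical-formula mass = 56.06 g/mol
n = 339 / 56.06 = 6.05 ≈ 6
Molecular formula = (C3H4O)×6 = C18H24O6

C18H24O6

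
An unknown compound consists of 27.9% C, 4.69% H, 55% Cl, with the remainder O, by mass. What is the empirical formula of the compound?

Assume 100 g: 27.9 g C, 4.69 g H, 55 g Cl, 12.41 g O.
C: 27.9 g ÷ 12.01 g/mol = 2.323 mol
H: 4.69 g ÷ 1.008 g/mol = 4.653 mol
Cl: 55 g ÷ 35.45 g/mol = 1.551 mol
O: 12.41 g ÷ 16.00 g/mol = 0.7756 mol
Ratios (÷ 0.7756): C 2.995, H 5.999, Cl 2.000, O 1.000
≈ 3:6:2:1 → C3H6Cl2O

C3H6Cl2O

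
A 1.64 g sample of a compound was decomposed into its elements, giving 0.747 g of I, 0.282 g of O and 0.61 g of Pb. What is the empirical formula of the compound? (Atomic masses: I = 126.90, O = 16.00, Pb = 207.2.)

Moles — I: 0.747 / 126.90 = 0.005887 mol; O: 0.282 / 16.00 = 0.01762 mol; Pb: 0.61 / 207.2 = 0.002944 mol
Smallest is Pb at 0.002944 mol; normalising gives I 1.999, O 5.987, Pb 1.000
Ratio ≈ 2:6:1, so the empirical formula is I2O6Pb

I2O6Pb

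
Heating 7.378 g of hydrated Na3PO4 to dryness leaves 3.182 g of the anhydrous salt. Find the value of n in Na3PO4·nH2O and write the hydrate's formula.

Na3PO4·12H2O

Mass of water lost = 7.378 − 3.182 = 4.196 g → 4.196 / 18.02 = 0.2329 mol H2O
Molar mass of Na3PO4 = 163.94 g/mol → mol Na3PO4 = 3.182 / 163.94 = 0.01941
n = 0.2329 / 0.01941 = 12.00 ≈ 12 → Na3PO4·12H2O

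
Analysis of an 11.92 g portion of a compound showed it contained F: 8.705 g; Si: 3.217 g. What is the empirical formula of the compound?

Moles — F: 8.705 / 19.00 = 0.4582 mol; Si: 3.217 / 28.09 = 0.1145 mol
Ratios (÷ 0.1145): F 4.001, Si 1.000
→ F4Si

F4Si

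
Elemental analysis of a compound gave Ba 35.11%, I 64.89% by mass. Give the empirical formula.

Assume 100 g: 35.11 g Ba, 64.89 g I.
Moles — Ba: 35.11 / 137.33 = 0.2557 mol; I: 64.89 / 126.90 = 0.5113 mol
Smallest is Ba at 0.2557 mol; normalising gives Ba 1.000, I 2.000
Ratio ≈ 1:2, so the empirical formula is BaI2

BaI2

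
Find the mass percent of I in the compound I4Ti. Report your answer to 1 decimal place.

Molar mass = 4(126.90) + 1(47.87) = 555.470 g/mol
Mass of I per mole = 4 × 126.90 = 507.600 g
% I = 507.600 / 555.470 × 100 = 91.4%

91.4%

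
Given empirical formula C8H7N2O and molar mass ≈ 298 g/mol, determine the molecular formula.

C16H14N4O2

Empirical-formula mass = 147.16 g/mol
n = 298 / 147.16 = 2.03 ≈ 2
Molecular formula = (C8H7N2O)2 = C16H14N4O2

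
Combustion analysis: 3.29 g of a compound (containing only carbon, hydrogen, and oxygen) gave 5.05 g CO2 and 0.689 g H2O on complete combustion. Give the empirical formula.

mol C = 5.05 / 44.01 = 0.1147; mass C = 0.1147 × 12.01 = 1.378 g
mol H = 2 × (0.689 / 18.02) = 0.07647; mass H = 0.07647 × 1.008 = 0.07708 g
mass O = 3.29 − (1.455) = 1.835 g → mol O = 0.1147
Smallest is H at 0.07647 mol; normalising gives C 1.501, H 1.000, O 1.500
Multiply by 2: C 3.00, H 2.00, O 3.00 → C3H2O3

C3H2O3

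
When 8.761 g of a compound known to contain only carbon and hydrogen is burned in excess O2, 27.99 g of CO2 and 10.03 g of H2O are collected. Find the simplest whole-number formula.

mol C = 27.99 / 44.01 = 0.6360; mass C = 0.6360 × 12.01 = 7.638 g
mol H = 2 × (10.03 / 18.02) = 1.113; mass H = 1.113 × 1.008 = 1.122 g
Divide by the smallest (0.636 mol C): C 1.000, H 1.750
Multiply by 4: C 4.00, H 7.00 → C4H7

C4H7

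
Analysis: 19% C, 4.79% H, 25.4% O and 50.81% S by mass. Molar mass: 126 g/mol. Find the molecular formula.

Assume 100 g: 19 g C, 4.79 g H, 25.4 g O, 50.81 g S.
C: 19 g ÷ 12.01 g/mol = 1.582 mol
H: 4.79 g ÷ 1.008 g/mol = 4.752 mol
O: 25.4 g ÷ 16.00 g/mol = 1.587 mol
S: 50.81 g ÷ 32.07 g/mol = 1.584 mol
Smallest is C at 1.582 mol; normalising gives C 1.000, H 3.004, O 1.003, S 1.001
≈ 1:3:1:1 → CH3OS
Empirical-formula mass = 63.10 g/mol
n = 126 / 63.10 = 2.00 ≈ 2
Molecular formula = (CH3OS)×2 = C2H6O2S2

C2H6O2S2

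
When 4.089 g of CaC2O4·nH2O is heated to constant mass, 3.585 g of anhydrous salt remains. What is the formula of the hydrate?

CaC2O4·H2O

Mass of water lost = 4.089 − 3.585 = 0.504 g → 0.504 / 18.02 = 0.02797 mol H2O
Molar mass of CaC2O4 = 128.10 g/mol → mol CaC2O4 = 3.585 / 128.10 = 0.02799
n = 0.02797 / 0.02799 = 1.00 ≈ 1 → CaC2O4·H2O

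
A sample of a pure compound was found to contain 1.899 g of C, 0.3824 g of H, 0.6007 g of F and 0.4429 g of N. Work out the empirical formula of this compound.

C5H12FN

n(C) = 1.899/12.01 = 0.1581, n(H) = 0.3824/1.008 = 0.3794, n(F) = 0.6007/19.00 = 0.03162, n(N) = 0.4429/14.01 = 0.03161
Ratios (÷ 0.03161): C 5.002, H 12.000, F 1.000, N 1.000
≈ 5:12:1:1 → C5H12FN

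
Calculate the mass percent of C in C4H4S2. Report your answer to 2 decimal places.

Molar mass = 4(12.01) + 4(1.008) + 2(32.07) = 116.212 g/mol
Mass of C per mole = 4 × 12.01 = 48.040 g
% C = 48.040 / 116.212 × 100 = 41.34%

41.34%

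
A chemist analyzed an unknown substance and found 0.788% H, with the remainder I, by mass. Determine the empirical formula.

HI

Assume 100 g: 0.788 g H, 99.21 g I.
Moles — H: 0.788 / 1.008 = 0.7817 mol; I: 99.21 / 126.90 = 0.7818 mol
Ratios (÷ 0.7817): H 1.000, I 1.000
Ratio ≈ 1:1, so the empirical formula is HI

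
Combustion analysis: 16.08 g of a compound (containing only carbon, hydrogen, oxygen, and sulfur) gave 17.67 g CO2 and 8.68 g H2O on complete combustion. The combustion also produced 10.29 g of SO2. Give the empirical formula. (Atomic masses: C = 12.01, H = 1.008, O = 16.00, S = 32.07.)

mol C = 17.67 / 44.01 = 0.4015; mass C = 0.4015 × 12.01 = 4.822 g
mol H = 2 × (8.68 / 18.02) = 0.9634; mass H = 0.9634 × 1.008 = 0.9711 g
mol S = 10.29 / 64.07 = 0.1606; mass S = 5.151 g
mass O = 16.08 − (10.94) = 5.136 g → mol O = 0.3210
Divide by the smallest (0.1606 mol S): C 2.500, H 5.998, O 1.999, S 1.000
Scaling by 2: C 5.00, H 12.00, O 4.00, S 2.00 → C5H12O4S2

C5H12O4S2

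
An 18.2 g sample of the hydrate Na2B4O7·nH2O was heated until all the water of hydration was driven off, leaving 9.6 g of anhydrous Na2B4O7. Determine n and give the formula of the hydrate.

Mass of water lost = 18.2 − 9.6 = 8.6 g → 8.6 / 18.02 = 0.4772 mol H2O
Molar mass of Na2B4O7 = 201.22 g/mol → mol Na2B4O7 = 9.6 / 201.22 = 0.04771
n = 0.4772 / 0.04771 = 10.00 ≈ 10 → Na2B4O7·10H2O

Na2B4O7·10H2O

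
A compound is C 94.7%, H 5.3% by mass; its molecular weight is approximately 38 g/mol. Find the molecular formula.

Assume 100 g: 94.7 g C, 5.3 g H.
n(C) = 94.7/12.01 = 7.885, n(H) = 5.3/1.008 = 5.258
Divide by the smallest (5.258 mol H): C 1.500, H 1.000
×2: C 3.00, H 2.00 → C3H2
Empirical-formula mass = 38.05 g/mol
n = 38 / 38.05 = 1.00 ≈ 1
Molecular formula = empirical formula = C3H2

C3H2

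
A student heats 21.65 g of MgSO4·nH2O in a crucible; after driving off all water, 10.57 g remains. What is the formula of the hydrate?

MgSO4·7H2O

Mass of water lost = 21.65 − 10.57 = 11.08 g → 11.08 / 18.02 = 0.6149 mol H2O
Molar mass of MgSO4 = 120.38 g/mol → mol MgSO4 = 10.57 / 120.38 = 0.08781
n = 0.6149 / 0.08781 = 7.00 ≈ 7 → MgSO4·7H2O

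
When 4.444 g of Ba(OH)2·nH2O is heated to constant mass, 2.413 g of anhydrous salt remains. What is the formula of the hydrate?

Mass of water lost = 4.444 − 2.413 = 2.031 g → 2.031 / 18.02 = 0.1127 mol H2O
Molar mass of Ba(OH)2 = 171.35 g/mol → mol Ba(OH)2 = 2.413 / 171.35 = 0.01408
n = 0.1127 / 0.01408 = 8.00 ≈ 8 → Ba(OH)2·8H2O

Ba(OH)2·8H2O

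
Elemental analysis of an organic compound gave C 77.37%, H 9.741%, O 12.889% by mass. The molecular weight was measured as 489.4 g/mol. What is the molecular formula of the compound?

Assume 100 g: 77.37 g C, 9.741 g H, 12.889 g O.
n(C) = 77.37/12.01 = 6.442, n(H) = 9.741/1.008 = 9.664, n(O) = 12.889/16.00 = 0.8056
Divide by the smallest (0.8056 mol O): C 7.997, H 11.996, O 1.000
→ C8H12O
Empirical-formula mass = 124.18 g/mol
n = 489.4 / 124.18 = 3.94 ≈ 4
Molecular formula = (C8H12O)×4 = C32H48O4

C32H48O4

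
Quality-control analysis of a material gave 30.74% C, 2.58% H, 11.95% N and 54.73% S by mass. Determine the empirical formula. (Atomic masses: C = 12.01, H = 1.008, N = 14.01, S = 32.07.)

Assume 100 g: 30.74 g C, 2.58 g H, 11.95 g N, 54.73 g S.
n(C) = 30.74/12.01 = 2.56, n(H) = 2.58/1.008 = 2.56, n(N) = 11.95/14.01 = 0.853, n(S) = 54.73/32.07 = 1.707
Ratios (÷ 0.853): C 3.001, H 3.001, N 1.000, S 2.001
Ratio ≈ 3:3:1:2, so the empirical formula is C3H3NS2

C3H3NS2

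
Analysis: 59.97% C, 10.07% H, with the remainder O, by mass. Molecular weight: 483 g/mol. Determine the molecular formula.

C24H48O9

Assume 100 g: 59.97 g C, 10.07 g H, 29.96 g O.
n(C) = 59.97/12.01 = 4.993, n(H) = 10.07/1.008 = 9.99, n(O) = 29.96/16.00 = 1.873
Smallest is O at 1.873 mol; normalising gives C 2.667, H 5.335, O 1.000
Scaling by 3: C 8.00, H 16.01, O 3.00 → C8H16O3
Empirical-formula mass = 160.21 g/mol
n = 483 / 160.21 = 3.01 ≈ 3
Molecular formula = (C8H16O3)×3 = C24H48O9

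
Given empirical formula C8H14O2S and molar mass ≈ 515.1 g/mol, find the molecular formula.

C24H42O6S3

Empirical-formula mass = 174.26 g/mol
n = 515.1 / 174.26 = 2.96 ≈ 3
Molecular formula = (C8H14O2S)3 = C24H42O6S3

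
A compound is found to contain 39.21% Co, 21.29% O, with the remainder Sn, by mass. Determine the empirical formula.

Assume 100 g: 39.21 g Co, 21.29 g O, 39.5 g Sn.
n(Co) = 39.21/58.93 = 0.6654, n(O) = 21.29/16.00 = 1.331, n(Sn) = 39.5/118.71 = 0.3327
Divide by the smallest (0.3327 mol Sn): Co 2.000, O 3.999, Sn 1.000
≈ 2:4:1 → Co2O4Sn

Co2O4Sn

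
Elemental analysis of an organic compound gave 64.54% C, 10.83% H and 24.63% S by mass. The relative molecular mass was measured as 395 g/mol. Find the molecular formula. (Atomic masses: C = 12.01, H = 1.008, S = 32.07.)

Assume 100 g: 64.54 g C, 10.83 g H, 24.63 g S.
n(C) = 64.54/12.01 = 5.374, n(H) = 10.83/1.008 = 10.74, n(S) = 24.63/32.07 = 0.768
Divide by the smallest (0.768 mol S): C 6.997, H 13.990, S 1.000
Ratio ≈ 7:14:1, so the empirical formula is C7H14S
Empirical-formula mass = 130.25 g/mol
n = 395 / 130.25 = 3.03 ≈ 3
Molecular formula = (C7H14S)×3 = C21H42S3

C21H42S3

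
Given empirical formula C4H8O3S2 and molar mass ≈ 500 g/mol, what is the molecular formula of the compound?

C12H24O9S6

Empirical-formula mass = 168.24 g/mol
n = 500 / 168.24 = 2.97 ≈ 3
Molecular formula = (C4H8O3S2)3 = C12H24O9S6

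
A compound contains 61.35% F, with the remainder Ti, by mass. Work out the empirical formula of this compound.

Assume 100 g: 61.35 g F, 38.65 g Ti.
F: 61.35 g ÷ 19.00 g/mol = 3.229 mol
Ti: 38.65 g ÷ 47.87 g/mol = 0.8074 mol
Ratios (÷ 0.8074): F 3.999, Ti 1.000
Ratio ≈ 4:1, so the empirical formula is F4Ti

F4Ti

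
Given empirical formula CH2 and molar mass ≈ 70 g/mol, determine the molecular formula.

C5H10

Empirical-formula mass = 14.03 g/mol
n = 70 / 14.03 = 4.99 ≈ 5
Molecular formula = (CH2)5 = C5H10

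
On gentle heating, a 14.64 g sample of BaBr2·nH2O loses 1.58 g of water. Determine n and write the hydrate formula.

Mass of anhydrous BaBr2 = 14.64 − 1.58 = 13.06 g
mol H2O = 1.58 / 18.02 = 0.08768
Molar mass of BaBr2 = 297.13 g/mol → mol BaBr2 = 13.06 / 297.13 = 0.04395
n = 0.08768 / 0.04395 = 1.99 ≈ 2 → BaBr2·2H2O

BaBr2·2H2O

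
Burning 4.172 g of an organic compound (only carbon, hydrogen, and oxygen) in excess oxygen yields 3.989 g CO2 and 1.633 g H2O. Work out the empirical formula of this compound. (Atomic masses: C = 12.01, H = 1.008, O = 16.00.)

CH2O2

mol C = 3.989 / 44.01 = 0.09064; mass C = 0.09064 × 12.01 = 1.089 g
mol H = 2 × (1.633 / 18.02) = 0.1812; mass H = 0.1812 × 1.008 = 0.1827 g
mass O = 4.172 − (1.271) = 2.901 g → mol O = 0.1813
Divide by the smallest (0.09064 mol C): C 1.000, H 2.000, O 2.000
→ CH2O2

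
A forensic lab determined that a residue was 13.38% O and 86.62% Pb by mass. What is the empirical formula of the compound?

Assume 100 g: 13.38 g O, 86.62 g Pb.
n(O) = 13.38/16.00 = 0.8363, n(Pb) = 86.62/207.2 = 0.4181
Ratios (÷ 0.4181): O 2.000, Pb 1.000
Ratio ≈ 2:1, so the empirical formula is O2Pb

O2Pb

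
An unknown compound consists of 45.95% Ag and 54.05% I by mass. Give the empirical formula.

AgI

Assume 100 g: 45.95 g Ag, 54.05 g I.
Ag: 45.95 g ÷ 107.87 g/mol = 0.426 mol
I: 54.05 g ÷ 126.90 g/mol = 0.4259 mol
Divide by the smallest (0.4259 mol I): Ag 1.000, I 1.000
→ AgI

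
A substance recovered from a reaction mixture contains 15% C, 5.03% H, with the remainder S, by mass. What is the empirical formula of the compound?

Assume 100 g: 15 g C, 5.03 g H, 79.97 g S.
C: 15 g ÷ 12.01 g/mol = 1.249 mol
H: 5.03 g ÷ 1.008 g/mol = 4.99 mol
S: 79.97 g ÷ 32.07 g/mol = 2.494 mol
Ratios (÷ 1.249): C 1.000, H 3.995, S 1.997
Ratio ≈ 1:4:2, so the empirical formula is CH4S2

CH4S2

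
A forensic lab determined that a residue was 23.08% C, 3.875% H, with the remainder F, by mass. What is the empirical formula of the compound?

Assume 100 g: 23.08 g C, 3.875 g H, 73.045 g F.
Moles — C: 23.08 / 12.01 = 1.922 mol; H: 3.875 / 1.008 = 3.844 mol; F: 73.045 / 19.00 = 3.844 mol
Smallest is C at 1.922 mol; normalising gives C 1.000, H 2.000, F 2.001
≈ 1:2:2 → CH2F2

CH2F2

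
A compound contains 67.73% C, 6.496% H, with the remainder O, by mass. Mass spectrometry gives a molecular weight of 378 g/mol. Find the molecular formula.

Assume 100 g: 67.73 g C, 6.496 g H, 25.774 g O.
C: 67.73 g ÷ 12.01 g/mol = 5.639 mol
H: 6.496 g ÷ 1.008 g/mol = 6.444 mol
O: 25.774 g ÷ 16.00 g/mol = 1.611 mol
Ratios (÷ 1.611): C 3.501, H 4.001, O 1.000
×2: C 7.00, H 8.00, O 2.00 → C7H8O2
Empirical-formula mass = 124.13 g/mol
n = 378 / 124.13 = 3.05 ≈ 3
Molecular formula = (C7H8O2)×3 = C21H24O6

C21H24O6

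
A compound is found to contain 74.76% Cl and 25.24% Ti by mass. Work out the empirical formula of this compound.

Cl4Ti

Assume 100 g: 74.76 g Cl, 25.24 g Ti.
Moles — Cl: 74.76 / 35.45 = 2.109 mol; Ti: 25.24 / 47.87 = 0.5273 mol
Smallest is Ti at 0.5273 mol; normalising gives Cl 4.000, Ti 1.000
Ratio ≈ 4:1, so the empirical formula is Cl4Ti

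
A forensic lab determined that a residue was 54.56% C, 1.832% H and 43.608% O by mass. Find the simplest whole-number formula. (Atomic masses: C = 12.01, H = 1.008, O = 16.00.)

C5H2O3

Assume 100 g: 54.56 g C, 1.832 g H, 43.608 g O.
C: 54.56 g ÷ 12.01 g/mol = 4.543 mol
H: 1.832 g ÷ 1.008 g/mol = 1.817 mol
O: 43.608 g ÷ 16.00 g/mol = 2.725 mol
Ratios (÷ 1.817): C 2.500, H 1.000, O 1.500
Scaling by 2: C 5.00, H 2.00, O 3.00 → C5H2O3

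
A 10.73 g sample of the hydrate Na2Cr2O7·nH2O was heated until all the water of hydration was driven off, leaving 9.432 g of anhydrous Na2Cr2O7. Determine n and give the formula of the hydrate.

Mass of water lost = 10.73 − 9.432 = 1.298 g → 1.298 / 18.02 = 0.07203 mol H2O
Molar mass of Na2Cr2O7 = 261.98 g/mol → mol Na2Cr2O7 = 9.432 / 261.98 = 0.036
n = 0.07203 / 0.036 = 2.00 ≈ 2 → Na2Cr2O7·2H2O

Na2Cr2O7·2H2O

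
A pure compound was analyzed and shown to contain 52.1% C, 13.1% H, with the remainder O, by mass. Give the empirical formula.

C2H6O

Assume 100 g: 52.1 g C, 13.1 g H, 34.8 g O.
n(C) = 52.1/12.01 = 4.338, n(H) = 13.1/1.008 = 13, n(O) = 34.8/16.00 = 2.175
Divide by the smallest (2.175 mol O): C 1.995, H 5.975, O 1.000
Ratio ≈ 2:6:1, so the empirical formula is C2H6O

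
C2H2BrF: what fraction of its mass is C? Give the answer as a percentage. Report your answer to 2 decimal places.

Molar mass = 2(12.01) + 2(1.008) + 1(79.90) + 1(19.00) = 124.936 g/mol
Mass of C per mole = 2 × 12.01 = 24.020 g
% C = 24.020 / 124.936 × 100 = 19.23%

19.23%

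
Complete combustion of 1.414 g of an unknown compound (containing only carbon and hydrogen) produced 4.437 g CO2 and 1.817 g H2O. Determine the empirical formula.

CH2

mol C = 4.437 / 44.01 = 0.1008; mass C = 0.1008 × 12.01 = 1.211 g
mol H = 2 × (1.817 / 18.02) = 0.2017; mass H = 0.2017 × 1.008 = 0.2033 g
Smallest is C at 0.1008 mol; normalising gives C 1.000, H 2.000
→ CH2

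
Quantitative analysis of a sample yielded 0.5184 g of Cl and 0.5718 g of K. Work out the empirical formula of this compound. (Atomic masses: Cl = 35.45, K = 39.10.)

Moles — Cl: 0.5184 / 35.45 = 0.01462 mol; K: 0.5718 / 39.10 = 0.01462 mol
Divide by the smallest (0.01462 mol Cl): Cl 1.000, K 1.000
→ ClK

ClK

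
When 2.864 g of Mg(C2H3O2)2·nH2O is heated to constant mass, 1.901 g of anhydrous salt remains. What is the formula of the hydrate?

Mass of water lost = 2.864 − 1.901 = 0.963 g → 0.963 / 18.02 = 0.05344 mol H2O
Molar mass of Mg(C2H3O2)2 = 142.40 g/mol → mol Mg(C2H3O2)2 = 1.901 / 142.40 = 0.01335
n = 0.05344 / 0.01335 = 4.00 ≈ 4 → Mg(C2H3O2)2·4H2O

Mg(C2H3O2)2·4H2O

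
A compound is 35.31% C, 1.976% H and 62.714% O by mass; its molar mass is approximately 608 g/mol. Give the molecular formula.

Assume 100 g: 35.31 g C, 1.976 g H, 62.714 g O.
C: 35.31 g ÷ 12.01 g/mol = 2.94 mol
H: 1.976 g ÷ 1.008 g/mol = 1.96 mol
O: 62.714 g ÷ 16.00 g/mol = 3.92 mol
Divide by the smallest (1.96 mol H): C 1.500, H 1.000, O 1.999
Scaling by 2: C 3.00, H 2.00, O 4.00 → C3H2O4
Empirical-formula mass = 102.05 g/mol
n = 608 / 102.05 = 5.96 ≈ 6
Molecular formula = (C3H2O4)×6 = C18H12O24

C18H12O24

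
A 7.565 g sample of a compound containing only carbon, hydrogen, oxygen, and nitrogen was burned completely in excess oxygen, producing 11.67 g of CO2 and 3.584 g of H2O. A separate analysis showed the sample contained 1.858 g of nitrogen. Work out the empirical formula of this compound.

mol C = 11.67 / 44.01 = 0.2652; mass C = 0.2652 × 12.01 = 3.185 g
mol H = 2 × (3.584 / 18.02) = 0.3978; mass H = 0.3978 × 1.008 = 0.4010 g
mol N = 1.858 / 14.01 = 0.1326
mass O = 7.565 − (5.444) = 2.121 g → mol O = 0.1326
Ratios (÷ 0.1326): C 2.000, H 3.000, N 1.000, O 1.000
≈ 2:3:1:1 → C2H3NO

C2H3NO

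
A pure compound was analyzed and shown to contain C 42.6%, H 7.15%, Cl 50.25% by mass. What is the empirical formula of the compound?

C5H10Cl2

Assume 100 g: 42.6 g C, 7.15 g H, 50.25 g Cl.
C: 42.6 g ÷ 12.01 g/mol = 3.547 mol
H: 7.15 g ÷ 1.008 g/mol = 7.093 mol
Cl: 50.25 g ÷ 35.45 g/mol = 1.417 mol
Smallest is Cl at 1.417 mol; normalising gives C 2.502, H 5.004, Cl 1.000
Scaling by 2: C 5.00, H 10.01, Cl 2.00 → C5H10Cl2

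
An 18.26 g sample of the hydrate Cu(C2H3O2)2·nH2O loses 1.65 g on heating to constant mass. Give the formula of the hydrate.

Mass of anhydrous Cu(C2H3O2)2 = 18.26 − 1.65 = 16.61 g
mol H2O = 1.65 / 18.02 = 0.09156
Molar mass of Cu(C2H3O2)2 = 181.64 g/mol → mol Cu(C2H3O2)2 = 16.61 / 181.64 = 0.09145
n = 0.09156 / 0.09145 = 1.00 ≈ 1 → Cu(C2H3O2)2·H2O

Cu(C2H3O2)2·H2O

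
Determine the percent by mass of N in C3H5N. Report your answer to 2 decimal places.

25.44%

Molar mass = 3(12.01) + 5(1.008) + 1(14.01) = 55.080 g/mol
Mass of N per mole = 1 × 14.01 = 14.010 g
% N = 14.010 / 55.080 × 100 = 25.44%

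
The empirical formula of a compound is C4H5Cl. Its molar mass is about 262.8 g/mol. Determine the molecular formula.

C12H15Cl3

Empirical-formula mass = 88.53 g/mol
n = 262.8 / 88.53 = 2.97 ≈ 3
Molecular formula = (C4H5Cl)3 = C12H15Cl3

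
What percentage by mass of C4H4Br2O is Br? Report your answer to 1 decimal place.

Molar mass = 4(12.01) + 4(1.008) + 2(79.90) + 1(16.00) = 227.872 g/mol
Mass of Br per mole = 2 × 79.90 = 159.800 g
% Br = 159.800 / 227.872 × 100 = 70.1%

70.1%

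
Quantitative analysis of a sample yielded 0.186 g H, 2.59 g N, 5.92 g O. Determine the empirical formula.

Moles — H: 0.186 / 1.008 = 0.1845 mol; N: 2.59 / 14.01 = 0.1849 mol; O: 5.92 / 16.00 = 0.37 mol
Ratios (÷ 0.1845): H 1.000, N 1.002, O 2.005
→ HNO2

HNO2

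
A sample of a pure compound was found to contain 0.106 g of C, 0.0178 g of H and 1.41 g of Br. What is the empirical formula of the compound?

CH2Br2

n(C) = 0.106/12.01 = 0.008826, n(H) = 0.0178/1.008 = 0.01766, n(Br) = 1.41/79.90 = 0.01765
Divide by the smallest (0.008826 mol C): C 1.000, H 2.001, Br 1.999
→ CH2Br2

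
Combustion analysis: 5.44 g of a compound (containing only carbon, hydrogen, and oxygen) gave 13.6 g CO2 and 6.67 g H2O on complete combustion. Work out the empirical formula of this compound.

C5H12O

mol C = 13.6 / 44.01 = 0.3090; mass C = 0.3090 × 12.01 = 3.711 g
mol H = 2 × (6.67 / 18.02) = 0.7403; mass H = 0.7403 × 1.008 = 0.7462 g
mass O = 5.44 − (4.458) = 0.9825 g → mol O = 0.06140
Smallest is O at 0.0614 mol; normalising gives C 5.033, H 12.056, O 1.000
≈ 5:12:1 → C5H12O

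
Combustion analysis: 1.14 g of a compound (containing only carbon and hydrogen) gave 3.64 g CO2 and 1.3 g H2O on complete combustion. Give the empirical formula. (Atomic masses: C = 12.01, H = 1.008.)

C4H7

mol C = 3.64 / 44.01 = 0.08271; mass C = 0.08271 × 12.01 = 0.9933 g
mol H = 2 × (1.3 / 18.02) = 0.1443; mass H = 0.1443 × 1.008 = 0.1454 g
Divide by the smallest (0.08271 mol C): C 1.000, H 1.744
×4: C 4.00, H 6.98 → C4H7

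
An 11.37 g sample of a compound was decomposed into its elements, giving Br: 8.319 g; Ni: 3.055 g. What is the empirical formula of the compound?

Br: 8.319 g ÷ 79.90 g/mol = 0.1041 mol
Ni: 3.055 g ÷ 58.69 g/mol = 0.05205 mol
Smallest is Ni at 0.05205 mol; normalising gives Br 2.000, Ni 1.000
≈ 2:1 → Br2Ni

Br2Ni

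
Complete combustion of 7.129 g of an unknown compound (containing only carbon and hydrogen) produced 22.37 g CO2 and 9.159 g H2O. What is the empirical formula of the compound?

mol C = 22.37 / 44.01 = 0.5083; mass C = 0.5083 × 12.01 = 6.105 g
mol H = 2 × (9.159 / 18.02) = 1.017; mass H = 1.017 × 1.008 = 1.025 g
Divide by the smallest (0.5083 mol C): C 1.000, H 2.000
Ratio ≈ 1:2, so the empirical formula is CH2

CH2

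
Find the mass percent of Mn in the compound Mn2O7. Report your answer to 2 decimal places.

49.52%

Molar mass = 2(54.94) + 7(16.00) = 221.880 g/mol
Mass of Mn per mole = 2 × 54.94 = 109.880 g
% Mn = 109.880 / 221.880 × 100 = 49.52%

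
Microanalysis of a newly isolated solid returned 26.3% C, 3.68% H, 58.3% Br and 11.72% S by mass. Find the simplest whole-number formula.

Assume 100 g: 26.3 g C, 3.68 g H, 58.3 g Br, 11.72 g S.
C: 26.3 g ÷ 12.01 g/mol = 2.19 mol
H: 3.68 g ÷ 1.008 g/mol = 3.651 mol
Br: 58.3 g ÷ 79.90 g/mol = 0.7297 mol
S: 11.72 g ÷ 32.07 g/mol = 0.3655 mol
Divide by the smallest (0.3655 mol S): C 5.992, H 9.990, Br 1.997, S 1.000
→ C6H10Br2S

C6H10Br2S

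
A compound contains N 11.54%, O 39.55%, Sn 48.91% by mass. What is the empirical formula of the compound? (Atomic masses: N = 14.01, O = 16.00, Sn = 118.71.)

N2O6Sn

Assume 100 g: 11.54 g N, 39.55 g O, 48.91 g Sn.
N: 11.54 g ÷ 14.01 g/mol = 0.8237 mol
O: 39.55 g ÷ 16.00 g/mol = 2.472 mol
Sn: 48.91 g ÷ 118.71 g/mol = 0.412 mol
Divide by the smallest (0.412 mol Sn): N 1.999, O 6.000, Sn 1.000
≈ 2:6:1 → N2O6Sn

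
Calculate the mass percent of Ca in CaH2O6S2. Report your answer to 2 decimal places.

19.82%

Molar mass = 1(40.08) + 2(1.008) + 6(16.00) + 2(32.07) = 202.236 g/mol
Mass of Ca per mole = 1 × 40.08 = 40.080 g
% Ca = 40.080 / 202.236 × 100 = 19.82%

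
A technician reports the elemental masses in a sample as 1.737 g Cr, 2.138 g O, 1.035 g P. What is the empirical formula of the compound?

CrO4P

Cr: 1.737 g ÷ 52.00 g/mol = 0.0334 mol
O: 2.138 g ÷ 16.00 g/mol = 0.1336 mol
P: 1.035 g ÷ 30.97 g/mol = 0.03342 mol
Smallest is Cr at 0.0334 mol; normalising gives Cr 1.000, O 4.000, P 1.000
≈ 1:4:1 → CrO4P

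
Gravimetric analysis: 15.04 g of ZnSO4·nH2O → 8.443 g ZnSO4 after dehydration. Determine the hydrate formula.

ZnSO4·7H2O

Mass of water lost = 15.04 − 8.443 = 6.597 g → 6.597 / 18.02 = 0.3661 mol H2O
Molar mass of ZnSO4 = 161.45 g/mol → mol ZnSO4 = 8.443 / 161.45 = 0.05229
n = 0.3661 / 0.05229 = 7.00 ≈ 7 → ZnSO4·7H2O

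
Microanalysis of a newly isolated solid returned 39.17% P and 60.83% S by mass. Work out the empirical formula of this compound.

P2S3

Assume 100 g: 39.17 g P, 60.83 g S.
Moles — P: 39.17 / 30.97 = 1.265 mol; S: 60.83 / 32.07 = 1.897 mol
Divide by the smallest (1.265 mol P): P 1.000, S 1.500
Multiply by 2: P 2.00, S 3.00 → P2S3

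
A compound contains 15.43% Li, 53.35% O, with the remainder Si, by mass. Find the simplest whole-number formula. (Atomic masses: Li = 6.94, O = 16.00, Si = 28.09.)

Assume 100 g: 15.43 g Li, 53.35 g O, 31.22 g Si.
Li: 15.43 g ÷ 6.94 g/mol = 2.223 mol
O: 53.35 g ÷ 16.00 g/mol = 3.334 mol
Si: 31.22 g ÷ 28.09 g/mol = 1.111 mol
Ratios (÷ 1.111): Li 2.000, O 3.000, Si 1.000
→ Li2O3Si

Li2O3Si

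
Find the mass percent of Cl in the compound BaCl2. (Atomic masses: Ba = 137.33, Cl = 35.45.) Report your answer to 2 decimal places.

Molar mass = 1(137.33) + 2(35.45) = 208.230 g/mol
Mass of Cl per mole = 2 × 35.45 = 70.900 g
% Cl = 70.900 / 208.230 × 100 = 34.05%

34.05%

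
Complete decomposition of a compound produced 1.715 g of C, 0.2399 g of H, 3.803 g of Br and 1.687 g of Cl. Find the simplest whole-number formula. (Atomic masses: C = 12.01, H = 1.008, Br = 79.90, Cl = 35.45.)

C: 1.715 g ÷ 12.01 g/mol = 0.1428 mol
H: 0.2399 g ÷ 1.008 g/mol = 0.238 mol
Br: 3.803 g ÷ 79.90 g/mol = 0.0476 mol
Cl: 1.687 g ÷ 35.45 g/mol = 0.04759 mol
Ratios (÷ 0.04759): C 3.001, H 5.001, Br 1.000, Cl 1.000
→ C3H5BrCl

C3H5BrCl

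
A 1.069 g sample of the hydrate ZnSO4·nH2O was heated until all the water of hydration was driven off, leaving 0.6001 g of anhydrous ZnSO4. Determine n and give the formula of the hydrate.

Mass of water lost = 1.069 − 0.6001 = 0.4689 g → 0.4689 / 18.02 = 0.02602 mol H2O
Molar mass of ZnSO4 = 161.45 g/mol → mol ZnSO4 = 0.6001 / 161.45 = 0.003717
n = 0.02602 / 0.003717 = 7.00 ≈ 7 → ZnSO4·7H2O

ZnSO4·7H2O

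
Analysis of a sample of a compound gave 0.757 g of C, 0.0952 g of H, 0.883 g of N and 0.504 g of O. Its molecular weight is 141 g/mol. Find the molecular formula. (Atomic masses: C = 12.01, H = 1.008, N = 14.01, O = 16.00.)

n(C) = 0.757/12.01 = 0.06303, n(H) = 0.0952/1.008 = 0.09444, n(N) = 0.883/14.01 = 0.06303, n(O) = 0.504/16.00 = 0.0315
Smallest is O at 0.0315 mol; normalising gives C 2.001, H 2.998, N 2.001, O 1.000
Ratio ≈ 2:3:2:1, so the empirical formula is C2H3N2O
Empirical-formula mass = 71.06 g/mol
n = 141 / 71.06 = 1.98 ≈ 2
Molecular formula = (C2H3N2O)×2 = C4H6N4O2

C4H6N4O2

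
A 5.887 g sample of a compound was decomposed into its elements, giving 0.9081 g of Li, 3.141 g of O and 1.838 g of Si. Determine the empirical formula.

Li2O3Si

Moles — Li: 0.9081 / 6.94 = 0.1309 mol; O: 3.141 / 16.00 = 0.1963 mol; Si: 1.838 / 28.09 = 0.06543 mol
Ratios (÷ 0.06543): Li 2.000, O 3.000, Si 1.000
≈ 2:3:1 → Li2O3Si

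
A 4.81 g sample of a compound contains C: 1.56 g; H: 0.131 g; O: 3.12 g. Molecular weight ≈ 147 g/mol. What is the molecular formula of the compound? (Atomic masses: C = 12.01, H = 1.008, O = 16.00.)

C4H4O6

n(C) = 1.56/12.01 = 0.1299, n(H) = 0.131/1.008 = 0.13, n(O) = 3.12/16.00 = 0.195
Smallest is C at 0.1299 mol; normalising gives C 1.000, H 1.001, O 1.501
Multiply by 2: C 2.00, H 2.00, O 3.00 → C2H2O3
Empirical-formula mass = 74.04 g/mol
n = 147 / 74.04 = 1.99 ≈ 2
Molecular formula = (C2H2O3)×2 = C4H4O6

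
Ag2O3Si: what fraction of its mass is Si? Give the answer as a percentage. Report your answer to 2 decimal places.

Molar mass = 2(107.87) + 3(16.00) + 1(28.09) = 291.830 g/mol
Mass of Si per mole = 1 × 28.09 = 28.090 g
% Si = 28.090 / 291.830 × 100 = 9.63%

9.63%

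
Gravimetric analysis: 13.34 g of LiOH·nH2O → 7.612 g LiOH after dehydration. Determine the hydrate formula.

Mass of water lost = 13.34 − 7.612 = 5.728 g → 5.728 / 18.02 = 0.3179 mol H2O
Molar mass of LiOH = 23.95 g/mol → mol LiOH = 7.612 / 23.95 = 0.3179
n = 0.3179 / 0.3179 = 1.00 ≈ 1 → LiOH·H2O

LiOH·H2O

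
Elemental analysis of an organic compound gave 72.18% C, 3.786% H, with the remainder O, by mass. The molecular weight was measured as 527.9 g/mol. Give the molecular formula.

C32H20O8

Assume 100 g: 72.18 g C, 3.786 g H, 24.034 g O.
C: 72.18 g ÷ 12.01 g/mol = 6.01 mol
H: 3.786 g ÷ 1.008 g/mol = 3.756 mol
O: 24.034 g ÷ 16.00 g/mol = 1.502 mol
Smallest is O at 1.502 mol; normalising gives C 4.001, H 2.500, O 1.000
Scaling by 2: C 8.00, H 5.00, O 2.00 → C8H5O2
Empirical-formula mass = 133.12 g/mol
n = 527.9 / 133.12 = 3.97 ≈ 4
Molecular formula = (C8H5O2)×4 = C32H20O8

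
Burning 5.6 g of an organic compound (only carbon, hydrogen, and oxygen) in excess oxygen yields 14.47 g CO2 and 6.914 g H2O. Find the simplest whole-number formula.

C6H14O

mol C = 14.47 / 44.01 = 0.3288; mass C = 0.3288 × 12.01 = 3.949 g
mol H = 2 × (6.914 / 18.02) = 0.7674; mass H = 0.7674 × 1.008 = 0.7735 g
mass O = 5.6 − (4.722) = 0.8777 g → mol O = 0.05486
Ratios (÷ 0.05486): C 5.993, H 13.988, O 1.000
Ratio ≈ 6:14:1, so the empirical formula is C6H14O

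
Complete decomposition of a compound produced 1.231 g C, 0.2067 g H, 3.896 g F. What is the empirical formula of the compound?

CH2F2

C: 1.231 g ÷ 12.01 g/mol = 0.1025 mol
H: 0.2067 g ÷ 1.008 g/mol = 0.2051 mol
F: 3.896 g ÷ 19.00 g/mol = 0.2051 mol
Ratios (÷ 0.1025): C 1.000, H 2.001, F 2.001
≈ 1:2:2 → CH2F2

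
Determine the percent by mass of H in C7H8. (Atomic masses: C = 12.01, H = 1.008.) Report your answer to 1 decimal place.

Molar mass = 7(12.01) + 8(1.008) = 92.134 g/mol
Mass of H per mole = 8 × 1.008 = 8.064 g
% H = 8.064 / 92.134 × 100 = 8.8%

8.8%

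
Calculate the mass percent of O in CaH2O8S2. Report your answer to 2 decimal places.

Molar mass = 1(40.08) + 2(1.008) + 8(16.00) + 2(32.07) = 234.236 g/mol
Mass of O per mole = 8 × 16.00 = 128.000 g
% O = 128.000 / 234.236 × 100 = 54.65%

54.65%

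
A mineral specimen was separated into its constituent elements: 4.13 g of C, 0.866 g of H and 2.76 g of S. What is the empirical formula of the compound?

C4H10S

C: 4.13 g ÷ 12.01 g/mol = 0.3439 mol
H: 0.866 g ÷ 1.008 g/mol = 0.8591 mol
S: 2.76 g ÷ 32.07 g/mol = 0.08606 mol
Divide by the smallest (0.08606 mol S): C 3.996, H 9.983, S 1.000
Ratio ≈ 4:10:1, so the empirical formula is C4H10S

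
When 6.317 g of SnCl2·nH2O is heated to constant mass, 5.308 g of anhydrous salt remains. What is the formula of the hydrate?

Mass of water lost = 6.317 − 5.308 = 1.009 g → 1.009 / 18.02 = 0.05599 mol H2O
Molar mass of SnCl2 = 189.61 g/mol → mol SnCl2 = 5.308 / 189.61 = 0.02799
n = 0.05599 / 0.02799 = 2.00 ≈ 2 → SnCl2·2H2O

SnCl2·2H2O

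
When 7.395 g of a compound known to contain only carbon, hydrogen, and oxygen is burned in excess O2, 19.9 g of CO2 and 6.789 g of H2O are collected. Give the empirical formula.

C6H10O

mol C = 19.9 / 44.01 = 0.4522; mass C = 0.4522 × 12.01 = 5.431 g
mol H = 2 × (6.789 / 18.02) = 0.7535; mass H = 0.7535 × 1.008 = 0.7595 g
mass O = 7.395 − (6.190) = 1.205 g → mol O = 0.07531
Ratios (÷ 0.07531): C 6.004, H 10.006, O 1.000
Ratio ≈ 6:10:1, so the empirical formula is C6H10O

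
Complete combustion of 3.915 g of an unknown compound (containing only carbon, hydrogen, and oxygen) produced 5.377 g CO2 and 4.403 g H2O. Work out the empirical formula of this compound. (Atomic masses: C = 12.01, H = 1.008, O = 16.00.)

mol C = 5.377 / 44.01 = 0.1222; mass C = 0.1222 × 12.01 = 1.467 g
mol H = 2 × (4.403 / 18.02) = 0.4887; mass H = 0.4887 × 1.008 = 0.4926 g
mass O = 3.915 − (1.960) = 1.955 g → mol O = 0.1222
Smallest is C at 0.1222 mol; normalising gives C 1.000, H 4.000, O 1.000
≈ 1:4:1 → CH4O

CH4O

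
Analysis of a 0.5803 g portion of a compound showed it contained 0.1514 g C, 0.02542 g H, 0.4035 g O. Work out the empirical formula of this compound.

n(C) = 0.1514/12.01 = 0.01261, n(H) = 0.02542/1.008 = 0.02522, n(O) = 0.4035/16.00 = 0.02522
Divide by the smallest (0.01261 mol C): C 1.000, H 2.000, O 2.001
≈ 1:2:2 → CH2O2

CH2O2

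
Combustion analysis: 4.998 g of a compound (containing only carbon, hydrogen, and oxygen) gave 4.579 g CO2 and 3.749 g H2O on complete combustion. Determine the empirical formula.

CH4O2

mol C = 4.579 / 44.01 = 0.1040; mass C = 0.1040 × 12.01 = 1.250 g
mol H = 2 × (3.749 / 18.02) = 0.4161; mass H = 0.4161 × 1.008 = 0.4194 g
mass O = 4.998 − (1.669) = 3.329 g → mol O = 0.2081
Divide by the smallest (0.104 mol C): C 1.000, H 3.999, O 2.000
≈ 1:4:2 → CH4O2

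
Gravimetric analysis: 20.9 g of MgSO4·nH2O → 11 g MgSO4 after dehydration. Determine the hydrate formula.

Mass of water lost = 20.9 − 11 = 9.9 g → 9.9 / 18.02 = 0.5494 mol H2O
Molar mass of MgSO4 = 120.38 g/mol → mol MgSO4 = 11 / 120.38 = 0.09138
n = 0.5494 / 0.09138 = 6.01 ≈ 6 → MgSO4·6H2O

MgSO4·6H2O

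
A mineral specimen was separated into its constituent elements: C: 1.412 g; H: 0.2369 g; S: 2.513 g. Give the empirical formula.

C3H6S2

Moles — C: 1.412 / 12.01 = 0.1176 mol; H: 0.2369 / 1.008 = 0.235 mol; S: 2.513 / 32.07 = 0.07836 mol
Divide by the smallest (0.07836 mol S): C 1.500, H 2.999, S 1.000
Scaling by 2: C 3.00, H 6.00, S 2.00 → C3H6S2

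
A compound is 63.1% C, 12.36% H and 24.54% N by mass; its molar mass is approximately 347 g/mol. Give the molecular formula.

Assume 100 g: 63.1 g C, 12.36 g H, 24.54 g N.
Moles — C: 63.1 / 12.01 = 5.254 mol; H: 12.36 / 1.008 = 12.26 mol; N: 24.54 / 14.01 = 1.752 mol
Ratios (÷ 1.752): C 3.000, H 7.000, N 1.000
→ C3H7N
Empirical-formula mass = 57.10 g/mol
n = 347 / 57.10 = 6.08 ≈ 6
Molecular formula = (C3H7N)×6 = C18H42N6

C18H42N6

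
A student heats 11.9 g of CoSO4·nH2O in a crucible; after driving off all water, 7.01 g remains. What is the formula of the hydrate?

CoSO4·6H2O

Mass of water lost = 11.9 − 7.01 = 4.89 g → 4.89 / 18.02 = 0.2714 mol H2O
Molar mass of CoSO4 = 155.00 g/mol → mol CoSO4 = 7.01 / 155.00 = 0.04523
n = 0.2714 / 0.04523 = 6.00 ≈ 6 → CoSO4·6H2O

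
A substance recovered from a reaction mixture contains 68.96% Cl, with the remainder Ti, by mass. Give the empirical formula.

Cl3Ti

Assume 100 g: 68.96 g Cl, 31.04 g Ti.
Moles — Cl: 68.96 / 35.45 = 1.945 mol; Ti: 31.04 / 47.87 = 0.6484 mol
Ratios (÷ 0.6484): Cl 3.000, Ti 1.000
Ratio ≈ 3:1, so the empirical formula is Cl3Ti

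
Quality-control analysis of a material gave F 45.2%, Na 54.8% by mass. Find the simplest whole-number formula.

Assume 100 g: 45.2 g F, 54.8 g Na.
Moles — F: 45.2 / 19.00 = 2.379 mol; Na: 54.8 / 22.99 = 2.384 mol
Divide by the smallest (2.379 mol F): F 1.000, Na 1.002
→ FNa

FNa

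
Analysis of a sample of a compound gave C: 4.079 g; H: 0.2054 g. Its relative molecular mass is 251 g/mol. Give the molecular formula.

n(C) = 4.079/12.01 = 0.3396, n(H) = 0.2054/1.008 = 0.2038
Divide by the smallest (0.2038 mol H): C 1.667, H 1.000
×3: C 5.00, H 3.00 → C5H3
Empirical-formula mass = 63.07 g/mol
n = 251 / 63.07 = 3.98 ≈ 4
Molecular formula = (C5H3)×4 = C20H12

C20H12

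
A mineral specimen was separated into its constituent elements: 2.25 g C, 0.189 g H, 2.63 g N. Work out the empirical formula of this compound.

CHN

n(C) = 2.25/12.01 = 0.1873, n(H) = 0.189/1.008 = 0.1875, n(N) = 2.63/14.01 = 0.1877
Ratios (÷ 0.1873): C 1.000, H 1.001, N 1.002
≈ 1:1:1 → CHN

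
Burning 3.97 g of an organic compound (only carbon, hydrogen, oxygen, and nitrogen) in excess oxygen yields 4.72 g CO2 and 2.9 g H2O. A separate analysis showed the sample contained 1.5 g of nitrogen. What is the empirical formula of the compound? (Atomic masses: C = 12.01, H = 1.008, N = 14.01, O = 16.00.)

mol C = 4.72 / 44.01 = 0.1072; mass C = 0.1072 × 12.01 = 1.288 g
mol H = 2 × (2.9 / 18.02) = 0.3219; mass H = 0.3219 × 1.008 = 0.3244 g
mol N = 1.5 / 14.01 = 0.1071
mass O = 3.97 − (3.112) = 0.8575 g → mol O = 0.05359
Ratios (÷ 0.05359): C 2.001, H 6.006, N 1.998, O 1.000
→ C2H6N2O

C2H6N2O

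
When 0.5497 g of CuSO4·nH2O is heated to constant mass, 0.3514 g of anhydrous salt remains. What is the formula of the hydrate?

CuSO4·5H2O

Mass of water lost = 0.5497 − 0.3514 = 0.1983 g → 0.1983 / 18.02 = 0.011 mol H2O
Molar mass of CuSO4 = 159.62 g/mol → mol CuSO4 = 0.3514 / 159.62 = 0.002201
n = 0.011 / 0.002201 = 5.00 ≈ 5 → CuSO4·5H2O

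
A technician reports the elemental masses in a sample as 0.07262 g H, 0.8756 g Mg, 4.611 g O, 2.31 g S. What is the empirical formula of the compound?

H2MgO8S2

H: 0.07262 g ÷ 1.008 g/mol = 0.07204 mol
Mg: 0.8756 g ÷ 24.31 g/mol = 0.03602 mol
O: 4.611 g ÷ 16.00 g/mol = 0.2882 mol
S: 2.31 g ÷ 32.07 g/mol = 0.07203 mol
Ratios (÷ 0.03602): H 2.000, Mg 1.000, O 8.001, S 2.000
→ H2MgO8S2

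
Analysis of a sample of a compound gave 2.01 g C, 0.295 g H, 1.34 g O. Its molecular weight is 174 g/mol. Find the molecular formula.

C8H14O4

n(C) = 2.01/12.01 = 0.1674, n(H) = 0.295/1.008 = 0.2927, n(O) = 1.34/16.00 = 0.08375
Smallest is O at 0.08375 mol; normalising gives C 1.998, H 3.494, O 1.000
Multiply by 2: C 4.00, H 6.99, O 2.00 → C4H7O2
Empirical-formula mass = 87.10 g/mol
n = 174 / 87.10 = 2.00 ≈ 2
Molecular formula = (C4H7O2)×2 = C8H14O4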